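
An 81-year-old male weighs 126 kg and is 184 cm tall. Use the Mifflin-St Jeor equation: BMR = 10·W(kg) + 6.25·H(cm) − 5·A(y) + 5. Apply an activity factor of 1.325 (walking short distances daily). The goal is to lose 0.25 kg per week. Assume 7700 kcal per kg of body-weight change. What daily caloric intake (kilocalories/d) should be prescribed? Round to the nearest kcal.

2388 kilocalories/d

Mifflin-St Jeor (male): BMR = 10(126) + 6.25(184) − 5(81) + 5 = 1260 + 1150 − 405 + 5 = 2010 kcal/day.
TEE = 2010 × 1.325 = 2663.25 kcal/day.
Required daily deficit = 0.25 × 7700 ÷ 7 = 275 kcal/day.
Target intake = 2663.25 − 275 = 2388.25 kcal/day.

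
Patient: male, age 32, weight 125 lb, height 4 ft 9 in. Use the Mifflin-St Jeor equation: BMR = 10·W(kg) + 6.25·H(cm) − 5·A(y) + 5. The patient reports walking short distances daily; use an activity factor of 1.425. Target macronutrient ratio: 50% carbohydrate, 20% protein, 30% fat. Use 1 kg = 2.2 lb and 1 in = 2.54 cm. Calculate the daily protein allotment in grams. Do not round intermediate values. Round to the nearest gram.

94 g/day

Convert to metric: weight = 125 ÷ 2.2 = 56.8182 kg; height = (4×12 + 9) × 2.54 = 57 × 2.54 = 144.78 cm.
Mifflin-St Jeor (male): BMR = 10(56.8182) + 6.25(144.78) − 5(32) + 5 = 568.1818 + 904.875 − 160 + 5 = 1318.0568 kcal/day.
TEE = 1318.0568 × 1.425 = 1878.231 kcal/day.
Protein energy = 20% × 1878.231 = 375.6462 kcal.
Protein = 375.6462 ÷ 4 kcal/g = 93.9115 g.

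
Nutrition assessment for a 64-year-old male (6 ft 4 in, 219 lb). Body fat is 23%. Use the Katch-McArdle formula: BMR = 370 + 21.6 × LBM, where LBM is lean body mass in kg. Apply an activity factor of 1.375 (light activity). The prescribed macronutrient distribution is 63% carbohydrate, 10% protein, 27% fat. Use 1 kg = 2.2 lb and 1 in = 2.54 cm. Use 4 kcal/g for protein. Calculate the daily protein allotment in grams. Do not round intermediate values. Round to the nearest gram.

Convert to metric: weight = 219 ÷ 2.2 = 99.5455 kg; height = (6×12 + 4) × 2.54 = 76 × 2.54 = 193.04 cm.
LBM = 99.5455 × (1 − 0.23) = 76.65 kg. Katch-McArdle: BMR = 370 + 21.6 × 76.65 = 2025.64 kcal/day.
TEE = 2025.64 × 1.375 = 2785.255 kcal/day.
Protein energy = 10% × 2785.255 = 278.5255 kcal.
Protein = 278.5255 ÷ 4 kcal/g = 69.6314 g.

70 g/day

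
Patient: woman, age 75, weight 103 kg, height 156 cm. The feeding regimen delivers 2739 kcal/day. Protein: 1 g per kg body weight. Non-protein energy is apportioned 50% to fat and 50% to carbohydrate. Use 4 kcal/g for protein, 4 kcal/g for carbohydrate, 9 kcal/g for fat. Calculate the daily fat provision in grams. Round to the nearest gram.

129 g/day

Protein = 1 × 103 = 103 g → 103 × 4 = 412 kcal.
Non-protein calories = 2739 − 412 = 2327 kcal.
Fat: 50% × 2327 = 1163.5 kcal; carbohydrate: 1163.5 kcal.
Fat: 1163.5 kcal ÷ 9 kcal/g = 129.2778 g.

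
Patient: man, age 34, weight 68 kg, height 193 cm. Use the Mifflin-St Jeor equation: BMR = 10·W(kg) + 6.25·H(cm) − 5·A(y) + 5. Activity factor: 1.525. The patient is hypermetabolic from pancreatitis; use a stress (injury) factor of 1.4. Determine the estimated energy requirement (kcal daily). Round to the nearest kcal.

Mifflin-St Jeor (male): BMR = 10(68) + 6.25(193) − 5(34) + 5 = 680 + 1206.25 − 170 + 5 = 1721.25 kcal/day.
TEE = BMR × activity factor = 1721.25 × 1.525 = 2624.9063 kcal/day.
Apply stress factor: 2624.9063 × 1.4 = 3674.8688 kcal/day.

3675 kcal daily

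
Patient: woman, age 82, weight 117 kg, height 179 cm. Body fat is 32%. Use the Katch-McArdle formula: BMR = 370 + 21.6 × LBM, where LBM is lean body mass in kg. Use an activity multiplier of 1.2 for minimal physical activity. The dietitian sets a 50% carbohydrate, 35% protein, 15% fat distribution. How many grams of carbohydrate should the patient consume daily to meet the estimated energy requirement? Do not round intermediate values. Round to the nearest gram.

LBM = 117 × (1 − 0.32) = 79.56 kg. Katch-McArdle: BMR = 370 + 21.6 × 79.56 = 2088.496 kcal/day.
TEE = 2088.496 × 1.2 = 2506.1952 kcal/day.
Carbohydrate energy = 50% × 2506.1952 = 1253.0976 kcal.
Carbohydrate = 1253.0976 ÷ 4 kcal/g = 313.2744 g.

313 g/day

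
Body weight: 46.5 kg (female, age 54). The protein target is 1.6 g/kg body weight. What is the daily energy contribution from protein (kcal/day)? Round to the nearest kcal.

298 kcal/day

Protein = 1.6 g/kg × 46.5 kg = 74.4 g/day.
Protein energy = 74.4 g × 4 kcal/g = 297.6 kcal/day.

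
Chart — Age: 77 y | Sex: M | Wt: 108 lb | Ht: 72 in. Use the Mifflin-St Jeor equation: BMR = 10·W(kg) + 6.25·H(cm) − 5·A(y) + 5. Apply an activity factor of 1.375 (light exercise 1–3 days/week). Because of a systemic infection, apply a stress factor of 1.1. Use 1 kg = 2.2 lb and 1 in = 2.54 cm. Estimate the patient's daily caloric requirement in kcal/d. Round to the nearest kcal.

Convert to metric: weight = 108 ÷ 2.2 = 49.0909 kg; height = 72 × 2.54 = 182.88 cm.
Mifflin-St Jeor (male): BMR = 10(49.0909) + 6.25(182.88) − 5(77) + 5 = 490.9091 + 1143 − 385 + 5 = 1253.9091 kcal/day.
TEE = BMR × activity factor = 1253.9091 × 1.375 = 1724.125 kcal/day.
Apply stress factor: 1724.125 × 1.1 = 1896.5375 kcal/day.

1897 kcal/d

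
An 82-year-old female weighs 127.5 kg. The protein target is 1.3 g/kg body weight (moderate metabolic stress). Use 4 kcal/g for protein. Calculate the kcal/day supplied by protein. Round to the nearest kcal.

Protein = 1.3 g/kg × 127.5 kg = 165.75 g/day.
Protein energy = 165.75 g × 4 kcal/g = 663 kcal/day.

663 kcal/day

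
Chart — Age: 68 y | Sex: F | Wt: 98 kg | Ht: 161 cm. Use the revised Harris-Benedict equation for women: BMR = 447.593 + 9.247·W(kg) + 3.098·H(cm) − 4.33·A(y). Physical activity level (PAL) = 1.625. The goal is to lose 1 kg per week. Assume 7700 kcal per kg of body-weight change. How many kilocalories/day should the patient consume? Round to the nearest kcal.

Harris-Benedict: BMR = 447.593 + 9.247(98) + 3.098(161) − 4.33(68) = 1558.137 kcal/day.
TEE = 1558.137 × 1.625 = 2531.9726 kcal/day.
Required daily deficit = 1 × 7700 ÷ 7 = 1100 kcal/day.
Target intake = 2531.9726 − 1100 = 1431.9726 kcal/day.

1432 kilocalories/day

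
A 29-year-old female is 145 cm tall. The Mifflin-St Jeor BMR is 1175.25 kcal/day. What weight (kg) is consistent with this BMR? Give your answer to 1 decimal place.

57.5 kg

1175.25 = 10·W + 6.25(145) − 5(29) − 161
10·W = 1175.25 − 600.25 = 575, so W = 57.5 kg.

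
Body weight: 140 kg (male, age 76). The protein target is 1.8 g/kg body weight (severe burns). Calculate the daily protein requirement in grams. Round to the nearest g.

Protein = 1.8 g/kg × 140 kg = 252 g/day.

252 g/day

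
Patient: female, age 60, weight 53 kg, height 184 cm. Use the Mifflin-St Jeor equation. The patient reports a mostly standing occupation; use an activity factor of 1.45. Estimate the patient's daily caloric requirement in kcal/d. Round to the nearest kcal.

Mifflin-St Jeor (female): BMR = 10(53) + 6.25(184) − 5(60) − 161 = 530 + 1150 − 300 − 161 = 1219 kcal/day.
TEE = BMR × activity factor = 1219 × 1.45 = 1767.55 kcal/day.

1768 kcal/d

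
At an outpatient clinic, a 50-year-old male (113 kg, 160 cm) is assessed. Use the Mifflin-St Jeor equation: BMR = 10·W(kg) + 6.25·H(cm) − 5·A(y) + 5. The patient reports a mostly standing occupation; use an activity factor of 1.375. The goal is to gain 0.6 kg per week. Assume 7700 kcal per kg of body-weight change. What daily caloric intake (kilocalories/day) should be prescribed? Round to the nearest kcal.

Mifflin-St Jeor (male): BMR = 10(113) + 6.25(160) − 5(50) + 5 = 1130 + 1000 − 250 + 5 = 1885 kcal/day.
TEE = 1885 × 1.375 = 2591.875 kcal/day.
Required daily surplus = 0.6 × 7700 ÷ 7 = 660 kcal/day.
Target intake = 2591.875 + 660 = 3251.875 kcal/day.

3252 kilocalories/day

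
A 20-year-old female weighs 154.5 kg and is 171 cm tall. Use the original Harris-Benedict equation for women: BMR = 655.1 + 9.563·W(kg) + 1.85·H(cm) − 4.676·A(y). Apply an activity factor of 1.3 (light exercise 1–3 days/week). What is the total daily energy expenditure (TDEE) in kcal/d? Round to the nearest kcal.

Harris-Benedict: BMR = 655.1 + 9.563(154.5) + 1.85(171) − 4.676(20) = 2355.4135 kcal/day.
TEE = BMR × activity factor = 2355.4135 × 1.3 = 3062.0376 kcal/day.

3062 kcal/d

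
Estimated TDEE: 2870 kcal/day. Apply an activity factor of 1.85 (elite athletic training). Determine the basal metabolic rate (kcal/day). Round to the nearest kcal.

BMR = TEE ÷ activity factor = 2870 ÷ 1.85 = 1551.3514 kcal/day.

1551 kcal/day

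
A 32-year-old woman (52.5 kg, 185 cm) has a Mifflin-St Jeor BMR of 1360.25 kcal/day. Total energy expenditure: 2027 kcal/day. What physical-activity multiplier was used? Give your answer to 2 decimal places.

1.49

Activity factor = TEE ÷ BMR = 2027 ÷ 1360.25 = 1.49.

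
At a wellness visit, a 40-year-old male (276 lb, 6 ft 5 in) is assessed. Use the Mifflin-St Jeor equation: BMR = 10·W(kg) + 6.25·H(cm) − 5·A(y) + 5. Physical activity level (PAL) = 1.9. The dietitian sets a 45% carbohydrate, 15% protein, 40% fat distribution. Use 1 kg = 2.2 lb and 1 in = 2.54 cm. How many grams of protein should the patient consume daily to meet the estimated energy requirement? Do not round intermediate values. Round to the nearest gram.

Convert to metric: weight = 276 ÷ 2.2 = 125.4545 kg; height = (6×12 + 5) × 2.54 = 77 × 2.54 = 195.58 cm.
Mifflin-St Jeor (male): BMR = 10(125.4545) + 6.25(195.58) − 5(40) + 5 = 1254.5455 + 1222.375 − 200 + 5 = 2281.9205 kcal/day.
TEE = 2281.9205 × 1.9 = 4335.6489 kcal/day.
Protein energy = 15% × 4335.6489 = 650.3473 kcal.
Protein = 650.3473 ÷ 4 kcal/g = 162.5868 g.

163 g/day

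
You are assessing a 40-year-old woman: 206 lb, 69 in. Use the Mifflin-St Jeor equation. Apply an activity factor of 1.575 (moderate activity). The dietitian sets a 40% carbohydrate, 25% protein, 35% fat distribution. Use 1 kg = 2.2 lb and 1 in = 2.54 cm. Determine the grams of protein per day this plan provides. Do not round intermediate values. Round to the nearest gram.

Convert to metric: weight = 206 ÷ 2.2 = 93.6364 kg; height = 69 × 2.54 = 175.26 cm.
Mifflin-St Jeor (female): BMR = 10(93.6364) + 6.25(175.26) − 5(40) − 161 = 936.3636 + 1095.375 − 200 − 161 = 1670.7386 kcal/day.
TEE = 1670.7386 × 1.575 = 2631.4134 kcal/day.
Protein energy = 25% × 2631.4134 = 657.8533 kcal.
Protein = 657.8533 ÷ 4 kcal/g = 164.4633 g.

164 g/day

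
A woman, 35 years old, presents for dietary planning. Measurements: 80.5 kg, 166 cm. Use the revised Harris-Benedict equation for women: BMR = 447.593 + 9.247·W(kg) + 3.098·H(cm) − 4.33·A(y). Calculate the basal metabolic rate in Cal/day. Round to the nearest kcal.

Harris-Benedict: BMR = 447.593 + 9.247(80.5) + 3.098(166) − 4.33(35) = 1554.6945 kcal/day.

1555 Cal/day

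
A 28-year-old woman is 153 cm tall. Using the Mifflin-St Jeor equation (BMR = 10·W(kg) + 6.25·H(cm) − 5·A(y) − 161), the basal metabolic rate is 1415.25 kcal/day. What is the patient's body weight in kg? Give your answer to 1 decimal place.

1415.25 = 10·W + 6.25(153) − 5(28) − 161
10·W = 1415.25 − 655.25 = 760, so W = 76 kg.

76.0 kg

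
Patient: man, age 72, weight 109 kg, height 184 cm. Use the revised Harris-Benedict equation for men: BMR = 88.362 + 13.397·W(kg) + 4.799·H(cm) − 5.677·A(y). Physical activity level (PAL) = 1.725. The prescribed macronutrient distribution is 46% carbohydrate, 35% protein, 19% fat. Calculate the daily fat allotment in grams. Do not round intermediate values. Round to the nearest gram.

Harris-Benedict: BMR = 88.362 + 13.397(109) + 4.799(184) − 5.677(72) = 2022.907 kcal/day.
TEE = 2022.907 × 1.725 = 3489.5146 kcal/day.
Fat energy = 19% × 3489.5146 = 663.0078 kcal.
Fat = 663.0078 ÷ 9 kcal/g = 73.6675 g.

74 g/day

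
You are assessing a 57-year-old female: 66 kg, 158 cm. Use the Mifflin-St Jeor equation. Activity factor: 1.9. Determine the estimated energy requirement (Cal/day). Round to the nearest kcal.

Mifflin-St Jeor (female): BMR = 10(66) + 6.25(158) − 5(57) − 161 = 660 + 987.5 − 285 − 161 = 1201.5 kcal/day.
TEE = BMR × activity factor = 1201.5 × 1.9 = 2282.85 kcal/day.

2283 Cal/day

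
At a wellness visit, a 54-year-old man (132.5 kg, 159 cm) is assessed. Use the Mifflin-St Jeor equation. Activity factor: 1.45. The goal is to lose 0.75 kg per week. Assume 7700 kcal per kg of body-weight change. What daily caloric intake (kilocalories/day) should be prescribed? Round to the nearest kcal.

Mifflin-St Jeor (male): BMR = 10(132.5) + 6.25(159) − 5(54) + 5 = 1325 + 993.75 − 270 + 5 = 2053.75 kcal/day.
TEE = 2053.75 × 1.45 = 2977.9375 kcal/day.
Required daily deficit = 0.75 × 7700 ÷ 7 = 825 kcal/day.
Target intake = 2977.9375 − 825 = 2152.9375 kcal/day.

2153 kilocalories/day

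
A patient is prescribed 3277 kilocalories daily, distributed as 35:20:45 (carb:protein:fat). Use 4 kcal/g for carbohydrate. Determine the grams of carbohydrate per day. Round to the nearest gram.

287 g/day

Carbohydrate energy = 35% × 3277 = 1146.95 kcal.
At 4 kcal/g: 1146.95 ÷ 4 = 286.7375 g.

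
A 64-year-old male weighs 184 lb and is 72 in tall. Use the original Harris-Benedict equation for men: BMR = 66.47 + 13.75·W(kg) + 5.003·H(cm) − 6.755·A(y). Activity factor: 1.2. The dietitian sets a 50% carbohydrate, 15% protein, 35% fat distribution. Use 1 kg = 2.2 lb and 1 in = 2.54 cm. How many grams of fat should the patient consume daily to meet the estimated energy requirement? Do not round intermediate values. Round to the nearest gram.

79 g/day

Convert to metric: weight = 184 ÷ 2.2 = 83.6364 kg; height = 72 × 2.54 = 182.88 cm.
Harris-Benedict: BMR = 66.47 + 13.75(83.6364) + 5.003(182.88) − 6.755(64) = 1699.0986 kcal/day.
TEE = 1699.0986 × 1.2 = 2038.9184 kcal/day.
Fat energy = 35% × 2038.9184 = 713.6214 kcal.
Fat = 713.6214 ÷ 9 kcal/g = 79.2913 g.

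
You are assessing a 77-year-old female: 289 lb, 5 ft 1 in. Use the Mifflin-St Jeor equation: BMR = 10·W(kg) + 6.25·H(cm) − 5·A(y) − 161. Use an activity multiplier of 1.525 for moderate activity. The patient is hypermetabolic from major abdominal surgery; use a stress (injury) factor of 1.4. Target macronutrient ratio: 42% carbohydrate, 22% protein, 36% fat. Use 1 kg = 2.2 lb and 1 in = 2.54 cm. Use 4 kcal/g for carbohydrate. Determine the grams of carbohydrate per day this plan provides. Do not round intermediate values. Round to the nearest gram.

Convert to metric: weight = 289 ÷ 2.2 = 131.3636 kg; height = (5×12 + 1) × 2.54 = 61 × 2.54 = 154.94 cm.
Mifflin-St Jeor (female): BMR = 10(131.3636) + 6.25(154.94) − 5(77) − 161 = 1313.6364 + 968.375 − 385 − 161 = 1736.0114 kcal/day.
TEE = 1736.0114 × 1.525 = 2647.4173 kcal/day.
With stress factor 1.4: 2647.4173 × 1.4 = 3706.3843 kcal/day.
Carbohydrate energy = 42% × 3706.3843 = 1556.6814 kcal.
Carbohydrate = 1556.6814 ÷ 4 kcal/g = 389.1703 g.

389 g/day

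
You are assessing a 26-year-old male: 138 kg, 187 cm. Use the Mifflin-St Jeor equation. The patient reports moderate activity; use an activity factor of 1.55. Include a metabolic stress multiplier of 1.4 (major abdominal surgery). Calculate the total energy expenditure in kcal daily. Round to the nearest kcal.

5260 kcal daily

Mifflin-St Jeor (male): BMR = 10(138) + 6.25(187) − 5(26) + 5 = 1380 + 1168.75 − 130 + 5 = 2423.75 kcal/day.
TEE = BMR × activity factor = 2423.75 × 1.55 = 3756.8125 kcal/day.
Apply stress factor: 3756.8125 × 1.4 = 5259.5375 kcal/day.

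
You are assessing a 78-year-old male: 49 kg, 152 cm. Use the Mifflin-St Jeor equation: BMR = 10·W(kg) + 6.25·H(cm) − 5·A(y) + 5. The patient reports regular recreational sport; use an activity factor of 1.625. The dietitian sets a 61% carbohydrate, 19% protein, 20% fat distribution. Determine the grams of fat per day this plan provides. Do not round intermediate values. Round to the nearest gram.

Mifflin-St Jeor (male): BMR = 10(49) + 6.25(152) − 5(78) + 5 = 490 + 950 − 390 + 5 = 1055 kcal/day.
TEE = 1055 × 1.625 = 1714.375 kcal/day.
Fat energy = 20% × 1714.375 = 342.875 kcal.
Fat = 342.875 ÷ 9 kcal/g = 38.0972 g.

38 g/day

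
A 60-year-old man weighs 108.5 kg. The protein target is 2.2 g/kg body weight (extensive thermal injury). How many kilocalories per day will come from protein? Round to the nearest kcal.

Protein = 2.2 g/kg × 108.5 kg = 238.7 g/day.
Protein energy = 238.7 g × 4 kcal/g = 954.8 kcal/day.

955 kcal/day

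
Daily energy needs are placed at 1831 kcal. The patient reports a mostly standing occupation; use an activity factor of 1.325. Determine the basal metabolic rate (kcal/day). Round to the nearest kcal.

1382 kcal/day

BMR = TEE ÷ activity factor = 1831 ÷ 1.325 = 1381.8868 kcal/day.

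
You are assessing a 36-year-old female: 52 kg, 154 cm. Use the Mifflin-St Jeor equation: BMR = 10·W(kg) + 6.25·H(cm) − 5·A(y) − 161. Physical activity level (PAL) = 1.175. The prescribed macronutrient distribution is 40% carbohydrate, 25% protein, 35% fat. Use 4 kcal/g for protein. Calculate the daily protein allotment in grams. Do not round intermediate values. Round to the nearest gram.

Mifflin-St Jeor (female): BMR = 10(52) + 6.25(154) − 5(36) − 161 = 520 + 962.5 − 180 − 161 = 1141.5 kcal/day.
TEE = 1141.5 × 1.175 = 1341.2625 kcal/day.
Protein energy = 25% × 1341.2625 = 335.3156 kcal.
Protein = 335.3156 ÷ 4 kcal/g = 83.8289 g.

84 g/day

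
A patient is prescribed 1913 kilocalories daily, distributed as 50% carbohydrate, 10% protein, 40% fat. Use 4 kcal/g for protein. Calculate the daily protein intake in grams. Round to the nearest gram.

48 g/day

Protein energy = 10% × 1913 = 191.3 kcal.
At 4 kcal/g: 191.3 ÷ 4 = 47.825 g.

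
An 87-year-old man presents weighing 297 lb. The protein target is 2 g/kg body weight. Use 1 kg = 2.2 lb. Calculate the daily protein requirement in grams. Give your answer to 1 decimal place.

270.0 g/day

Weight in kg = 297 ÷ 2.2 = 135 kg.
Protein = 2 g/kg × 135 kg = 270 g/day.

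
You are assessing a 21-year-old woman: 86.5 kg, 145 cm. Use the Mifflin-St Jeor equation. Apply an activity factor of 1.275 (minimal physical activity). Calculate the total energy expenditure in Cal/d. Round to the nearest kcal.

1919 Cal/d

Mifflin-St Jeor (female): BMR = 10(86.5) + 6.25(145) − 5(21) − 161 = 865 + 906.25 − 105 − 161 = 1505.25 kcal/day.
TEE = BMR × activity factor = 1505.25 × 1.275 = 1919.1938 kcal/day.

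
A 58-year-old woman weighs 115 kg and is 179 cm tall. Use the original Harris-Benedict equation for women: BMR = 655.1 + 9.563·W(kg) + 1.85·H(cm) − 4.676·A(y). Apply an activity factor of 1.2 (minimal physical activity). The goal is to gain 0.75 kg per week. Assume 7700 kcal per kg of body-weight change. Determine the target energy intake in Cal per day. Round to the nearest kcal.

Harris-Benedict: BMR = 655.1 + 9.563(115) + 1.85(179) − 4.676(58) = 1814.787 kcal/day.
TEE = 1814.787 × 1.2 = 2177.7444 kcal/day.
Required daily surplus = 0.75 × 7700 ÷ 7 = 825 kcal/day.
Target intake = 2177.7444 + 825 = 3002.7444 kcal/day.

3003 Cal per day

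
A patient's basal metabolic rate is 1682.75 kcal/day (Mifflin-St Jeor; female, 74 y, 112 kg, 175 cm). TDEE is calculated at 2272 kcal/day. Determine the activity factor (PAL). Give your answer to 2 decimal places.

Activity factor = TEE ÷ BMR = 2272 ÷ 1682.75 = 1.35.

1.35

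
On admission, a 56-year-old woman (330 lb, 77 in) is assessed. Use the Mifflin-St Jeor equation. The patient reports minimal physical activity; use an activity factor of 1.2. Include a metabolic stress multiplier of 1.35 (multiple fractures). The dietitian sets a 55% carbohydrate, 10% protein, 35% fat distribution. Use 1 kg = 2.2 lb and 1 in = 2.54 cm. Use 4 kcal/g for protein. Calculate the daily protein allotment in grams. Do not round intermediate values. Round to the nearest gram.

Convert to metric: weight = 330 ÷ 2.2 = 150 kg; height = 77 × 2.54 = 195.58 cm.
Mifflin-St Jeor (female): BMR = 10(150) + 6.25(195.58) − 5(56) − 161 = 1500 + 1222.375 − 280 − 161 = 2281.375 kcal/day.
TEE = 2281.375 × 1.2 = 2737.65 kcal/day.
With stress factor 1.35: 2737.65 × 1.35 = 3695.8275 kcal/day.
Protein energy = 10% × 3695.8275 = 369.5828 kcal.
Protein = 369.5828 ÷ 4 kcal/g = 92.3957 g.

92 g/day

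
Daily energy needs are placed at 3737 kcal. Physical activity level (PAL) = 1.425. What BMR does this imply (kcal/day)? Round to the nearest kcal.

2622 kcal/day

BMR = TEE ÷ activity factor = 3737 ÷ 1.425 = 2622.4561 kcal/day.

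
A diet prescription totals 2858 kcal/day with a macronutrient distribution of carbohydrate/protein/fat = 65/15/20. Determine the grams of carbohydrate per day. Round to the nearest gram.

Carbohydrate energy = 65% × 2858 = 1857.7 kcal.
At 4 kcal/g: 1857.7 ÷ 4 = 464.425 g.

464 g/day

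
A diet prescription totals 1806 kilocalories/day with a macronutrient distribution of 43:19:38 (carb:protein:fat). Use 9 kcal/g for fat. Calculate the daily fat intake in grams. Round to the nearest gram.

Fat energy = 38% × 1806 = 686.28 kcal.
At 9 kcal/g: 686.28 ÷ 9 = 76.2533 g.

76 g/day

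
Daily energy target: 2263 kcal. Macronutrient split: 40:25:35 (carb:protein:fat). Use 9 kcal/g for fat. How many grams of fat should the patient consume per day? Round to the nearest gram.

Fat energy = 35% × 2263 = 792.05 kcal.
At 9 kcal/g: 792.05 ÷ 9 = 88.0056 g.

88 g/day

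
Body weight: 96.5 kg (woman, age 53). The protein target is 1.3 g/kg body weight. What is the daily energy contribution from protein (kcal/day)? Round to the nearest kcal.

Protein = 1.3 g/kg × 96.5 kg = 125.45 g/day.
Protein energy = 125.45 g × 4 kcal/g = 501.8 kcal/day.

502 kcal/day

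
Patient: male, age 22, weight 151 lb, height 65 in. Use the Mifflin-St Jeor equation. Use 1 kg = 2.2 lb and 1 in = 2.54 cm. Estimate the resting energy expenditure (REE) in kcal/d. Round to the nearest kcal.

1613 kcal/d

Convert to metric: weight = 151 ÷ 2.2 = 68.6364 kg; height = 65 × 2.54 = 165.1 cm.
Mifflin-St Jeor (male): BMR = 10(68.6364) + 6.25(165.1) − 5(22) + 5 = 686.3636 + 1031.875 − 110 + 5 = 1613.2386 kcal/day.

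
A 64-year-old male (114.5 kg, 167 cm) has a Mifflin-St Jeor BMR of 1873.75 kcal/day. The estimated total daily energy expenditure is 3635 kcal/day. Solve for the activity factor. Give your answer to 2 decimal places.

Activity factor = TEE ÷ BMR = 3635 ÷ 1873.75 = 1.94.

1.94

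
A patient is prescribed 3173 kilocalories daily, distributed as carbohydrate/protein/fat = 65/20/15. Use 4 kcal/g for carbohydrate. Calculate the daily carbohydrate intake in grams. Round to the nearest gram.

Carbohydrate energy = 65% × 3173 = 2062.45 kcal.
At 4 kcal/g: 2062.45 ÷ 4 = 515.6125 g.

516 g/day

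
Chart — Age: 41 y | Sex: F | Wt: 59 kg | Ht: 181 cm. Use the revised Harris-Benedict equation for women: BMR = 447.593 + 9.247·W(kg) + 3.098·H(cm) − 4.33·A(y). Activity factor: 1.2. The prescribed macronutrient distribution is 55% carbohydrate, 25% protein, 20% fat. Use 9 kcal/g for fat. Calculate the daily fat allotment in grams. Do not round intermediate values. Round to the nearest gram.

Harris-Benedict: BMR = 447.593 + 9.247(59) + 3.098(181) − 4.33(41) = 1376.374 kcal/day.
TEE = 1376.374 × 1.2 = 1651.6488 kcal/day.
Fat energy = 20% × 1651.6488 = 330.3298 kcal.
Fat = 330.3298 ÷ 9 kcal/g = 36.7033 g.

37 g/day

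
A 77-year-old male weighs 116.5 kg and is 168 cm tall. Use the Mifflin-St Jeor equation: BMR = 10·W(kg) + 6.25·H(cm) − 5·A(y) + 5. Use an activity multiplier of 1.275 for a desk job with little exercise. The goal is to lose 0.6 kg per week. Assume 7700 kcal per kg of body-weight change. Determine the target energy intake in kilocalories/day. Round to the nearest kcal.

1680 kilocalories/day

Mifflin-St Jeor (male): BMR = 10(116.5) + 6.25(168) − 5(77) + 5 = 1165 + 1050 − 385 + 5 = 1835 kcal/day.
TEE = 1835 × 1.275 = 2339.625 kcal/day.
Required daily deficit = 0.6 × 7700 ÷ 7 = 660 kcal/day.
Target intake = 2339.625 − 660 = 1679.625 kcal/day.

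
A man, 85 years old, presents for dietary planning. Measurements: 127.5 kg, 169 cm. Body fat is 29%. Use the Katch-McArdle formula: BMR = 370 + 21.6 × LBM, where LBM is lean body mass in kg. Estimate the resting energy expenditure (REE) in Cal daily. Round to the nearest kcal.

2325 Cal daily

LBM = 127.5 × (1 − 0.29) = 90.525 kg. Katch-McArdle: BMR = 370 + 21.6 × 90.525 = 2325.34 kcal/day.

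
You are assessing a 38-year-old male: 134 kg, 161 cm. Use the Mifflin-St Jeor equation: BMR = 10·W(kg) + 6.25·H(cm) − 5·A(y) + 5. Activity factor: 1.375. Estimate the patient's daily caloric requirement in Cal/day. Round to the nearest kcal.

2972 Cal/day

Mifflin-St Jeor (male): BMR = 10(134) + 6.25(161) − 5(38) + 5 = 1340 + 1006.25 − 190 + 5 = 2161.25 kcal/day.
TEE = BMR × activity factor = 2161.25 × 1.375 = 2971.7188 kcal/day.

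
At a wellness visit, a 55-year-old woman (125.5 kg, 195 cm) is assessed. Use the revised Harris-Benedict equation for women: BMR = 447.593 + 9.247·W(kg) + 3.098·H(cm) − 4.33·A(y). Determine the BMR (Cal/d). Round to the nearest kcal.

1974 Cal/d

Harris-Benedict: BMR = 447.593 + 9.247(125.5) + 3.098(195) − 4.33(55) = 1974.0515 kcal/day.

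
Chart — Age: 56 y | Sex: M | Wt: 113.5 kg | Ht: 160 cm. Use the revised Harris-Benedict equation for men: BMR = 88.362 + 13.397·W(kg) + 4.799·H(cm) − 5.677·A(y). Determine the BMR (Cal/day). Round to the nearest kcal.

Harris-Benedict: BMR = 88.362 + 13.397(113.5) + 4.799(160) − 5.677(56) = 2058.8495 kcal/day.

2059 Cal/day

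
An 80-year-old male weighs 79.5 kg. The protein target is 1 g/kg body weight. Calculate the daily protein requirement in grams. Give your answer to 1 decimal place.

79.5 g/day

Protein = 1 g/kg × 79.5 kg = 79.5 g/day.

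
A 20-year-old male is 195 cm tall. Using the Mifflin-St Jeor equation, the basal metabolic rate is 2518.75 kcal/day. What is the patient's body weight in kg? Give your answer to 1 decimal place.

2518.75 = 10·W + 6.25(195) − 5(20) + 5
10·W = 2518.75 − 1123.75 = 1395, so W = 139.5 kg.

139.5 kg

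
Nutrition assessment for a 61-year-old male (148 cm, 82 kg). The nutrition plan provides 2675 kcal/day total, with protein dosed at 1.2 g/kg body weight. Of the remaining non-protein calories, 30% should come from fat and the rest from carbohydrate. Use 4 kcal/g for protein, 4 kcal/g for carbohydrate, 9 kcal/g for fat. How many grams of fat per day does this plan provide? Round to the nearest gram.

Protein = 1.2 × 82 = 98.4 g → 98.4 × 4 = 393.6 kcal.
Non-protein calories = 2675 − 393.6 = 2281.4 kcal.
Fat: 30% × 2281.4 = 684.42 kcal; carbohydrate: 1596.98 kcal.
Fat: 684.42 kcal ÷ 9 kcal/g = 76.0467 g.

76 g/day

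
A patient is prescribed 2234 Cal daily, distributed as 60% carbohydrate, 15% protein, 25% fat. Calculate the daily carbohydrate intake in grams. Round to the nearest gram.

335 g/day

Carbohydrate energy = 60% × 2234 = 1340.4 kcal.
At 4 kcal/g: 1340.4 ÷ 4 = 335.1 g.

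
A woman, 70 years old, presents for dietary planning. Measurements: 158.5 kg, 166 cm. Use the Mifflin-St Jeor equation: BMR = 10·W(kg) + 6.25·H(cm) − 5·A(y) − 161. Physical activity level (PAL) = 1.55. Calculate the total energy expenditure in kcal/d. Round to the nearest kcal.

3273 kcal/d

Mifflin-St Jeor (female): BMR = 10(158.5) + 6.25(166) − 5(70) − 161 = 1585 + 1037.5 − 350 − 161 = 2111.5 kcal/day.
TEE = BMR × activity factor = 2111.5 × 1.55 = 3272.825 kcal/day.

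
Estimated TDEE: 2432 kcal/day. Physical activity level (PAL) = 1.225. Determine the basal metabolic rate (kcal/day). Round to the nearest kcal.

1985 kcal/day

BMR = TEE ÷ activity factor = 2432 ÷ 1.225 = 1985.3061 kcal/day.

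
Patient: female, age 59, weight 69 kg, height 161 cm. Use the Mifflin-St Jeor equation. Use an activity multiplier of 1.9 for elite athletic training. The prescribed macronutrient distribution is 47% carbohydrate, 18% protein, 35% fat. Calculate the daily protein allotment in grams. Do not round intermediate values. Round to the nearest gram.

Mifflin-St Jeor (female): BMR = 10(69) + 6.25(161) − 5(59) − 161 = 690 + 1006.25 − 295 − 161 = 1240.25 kcal/day.
TEE = 1240.25 × 1.9 = 2356.475 kcal/day.
Protein energy = 18% × 2356.475 = 424.1655 kcal.
Protein = 424.1655 ÷ 4 kcal/g = 106.0414 g.

106 g/day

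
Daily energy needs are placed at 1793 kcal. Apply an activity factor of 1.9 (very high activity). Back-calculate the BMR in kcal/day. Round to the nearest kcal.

BMR = TEE ÷ activity factor = 1793 ÷ 1.9 = 943.6842 kcal/day.

944 kcal/day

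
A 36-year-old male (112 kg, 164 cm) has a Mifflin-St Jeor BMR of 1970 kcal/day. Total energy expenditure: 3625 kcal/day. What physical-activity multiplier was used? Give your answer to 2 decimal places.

1.84

Activity factor = TEE ÷ BMR = 3625 ÷ 1970 = 1.84.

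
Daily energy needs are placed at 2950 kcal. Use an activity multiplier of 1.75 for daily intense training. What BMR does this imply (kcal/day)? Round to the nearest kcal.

1686 kcal/day

BMR = TEE ÷ activity factor = 2950 ÷ 1.75 = 1685.7143 kcal/day.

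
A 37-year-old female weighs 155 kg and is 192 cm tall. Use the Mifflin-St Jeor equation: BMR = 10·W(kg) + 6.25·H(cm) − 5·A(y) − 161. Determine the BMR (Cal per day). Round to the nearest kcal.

Mifflin-St Jeor (female): BMR = 10(155) + 6.25(192) − 5(37) − 161 = 1550 + 1200 − 185 − 161 = 2404 kcal/day.

2404 Cal per day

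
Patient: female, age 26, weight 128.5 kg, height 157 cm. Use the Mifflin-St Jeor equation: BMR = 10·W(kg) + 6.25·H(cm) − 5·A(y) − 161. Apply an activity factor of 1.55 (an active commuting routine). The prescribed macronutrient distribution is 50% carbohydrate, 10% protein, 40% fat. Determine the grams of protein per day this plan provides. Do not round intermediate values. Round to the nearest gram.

Mifflin-St Jeor (female): BMR = 10(128.5) + 6.25(157) − 5(26) − 161 = 1285 + 981.25 − 130 − 161 = 1975.25 kcal/day.
TEE = 1975.25 × 1.55 = 3061.6375 kcal/day.
Protein energy = 10% × 3061.6375 = 306.1638 kcal.
Protein = 306.1638 ÷ 4 kcal/g = 76.5409 g.

77 g/day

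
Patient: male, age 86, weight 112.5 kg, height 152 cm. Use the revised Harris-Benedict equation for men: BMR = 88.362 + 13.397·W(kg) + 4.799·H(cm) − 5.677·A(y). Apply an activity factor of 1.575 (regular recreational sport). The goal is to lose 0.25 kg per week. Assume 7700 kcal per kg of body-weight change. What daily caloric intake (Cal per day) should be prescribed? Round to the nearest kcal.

Harris-Benedict: BMR = 88.362 + 13.397(112.5) + 4.799(152) − 5.677(86) = 1836.7505 kcal/day.
TEE = 1836.7505 × 1.575 = 2892.882 kcal/day.
Required daily deficit = 0.25 × 7700 ÷ 7 = 275 kcal/day.
Target intake = 2892.882 − 275 = 2617.882 kcal/day.

2618 Cal per day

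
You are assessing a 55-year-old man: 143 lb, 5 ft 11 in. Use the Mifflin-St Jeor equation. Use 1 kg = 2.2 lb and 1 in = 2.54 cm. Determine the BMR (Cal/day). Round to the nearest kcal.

1507 Cal/day

Convert to metric: weight = 143 ÷ 2.2 = 65 kg; height = (5×12 + 11) × 2.54 = 71 × 2.54 = 180.34 cm.
Mifflin-St Jeor (male): BMR = 10(65) + 6.25(180.34) − 5(55) + 5 = 650 + 1127.125 − 275 + 5 = 1507.125 kcal/day.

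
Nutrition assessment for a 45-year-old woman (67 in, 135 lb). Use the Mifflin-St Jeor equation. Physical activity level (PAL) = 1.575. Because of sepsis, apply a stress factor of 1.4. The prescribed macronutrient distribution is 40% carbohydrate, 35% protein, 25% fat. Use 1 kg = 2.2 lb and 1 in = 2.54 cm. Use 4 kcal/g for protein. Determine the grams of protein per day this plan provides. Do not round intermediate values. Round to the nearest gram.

249 g/day

Convert to metric: weight = 135 ÷ 2.2 = 61.3636 kg; height = 67 × 2.54 = 170.18 cm.
Mifflin-St Jeor (female): BMR = 10(61.3636) + 6.25(170.18) − 5(45) − 161 = 613.6364 + 1063.625 − 225 − 161 = 1291.2614 kcal/day.
TEE = 1291.2614 × 1.575 = 2033.7366 kcal/day.
With stress factor 1.4: 2033.7366 × 1.4 = 2847.2313 kcal/day.
Protein energy = 35% × 2847.2313 = 996.531 kcal.
Protein = 996.531 ÷ 4 kcal/g = 249.1327 g.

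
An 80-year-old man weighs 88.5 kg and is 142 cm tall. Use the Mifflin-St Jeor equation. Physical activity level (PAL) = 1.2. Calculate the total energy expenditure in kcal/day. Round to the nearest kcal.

1653 kcal/day

Mifflin-St Jeor (male): BMR = 10(88.5) + 6.25(142) − 5(80) + 5 = 885 + 887.5 − 400 + 5 = 1377.5 kcal/day.
TEE = BMR × activity factor = 1377.5 × 1.2 = 1653 kcal/day.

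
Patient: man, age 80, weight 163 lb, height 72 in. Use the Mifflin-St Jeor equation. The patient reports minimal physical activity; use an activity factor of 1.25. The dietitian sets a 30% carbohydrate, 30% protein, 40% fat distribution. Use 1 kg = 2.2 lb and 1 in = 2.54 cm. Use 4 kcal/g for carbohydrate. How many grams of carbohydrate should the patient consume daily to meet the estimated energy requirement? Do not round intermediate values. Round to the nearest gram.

140 g/day

Convert to metric: weight = 163 ÷ 2.2 = 74.0909 kg; height = 72 × 2.54 = 182.88 cm.
Mifflin-St Jeor (male): BMR = 10(74.0909) + 6.25(182.88) − 5(80) + 5 = 740.9091 + 1143 − 400 + 5 = 1488.9091 kcal/day.
TEE = 1488.9091 × 1.25 = 1861.1364 kcal/day.
Carbohydrate energy = 30% × 1861.1364 = 558.3409 kcal.
Carbohydrate = 558.3409 ÷ 4 kcal/g = 139.5852 g.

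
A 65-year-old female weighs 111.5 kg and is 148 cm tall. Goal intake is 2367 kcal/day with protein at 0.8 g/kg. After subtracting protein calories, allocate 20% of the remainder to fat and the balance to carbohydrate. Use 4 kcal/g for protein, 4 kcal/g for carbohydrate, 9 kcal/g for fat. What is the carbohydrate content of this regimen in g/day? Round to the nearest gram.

402 g/day

Protein = 0.8 × 111.5 = 89.2 g → 89.2 × 4 = 356.8 kcal.
Non-protein calories = 2367 − 356.8 = 2010.2 kcal.
Fat: 20% × 2010.2 = 402.04 kcal; carbohydrate: 1608.16 kcal.
Carbohydrate: 1608.16 kcal ÷ 4 kcal/g = 402.04 g.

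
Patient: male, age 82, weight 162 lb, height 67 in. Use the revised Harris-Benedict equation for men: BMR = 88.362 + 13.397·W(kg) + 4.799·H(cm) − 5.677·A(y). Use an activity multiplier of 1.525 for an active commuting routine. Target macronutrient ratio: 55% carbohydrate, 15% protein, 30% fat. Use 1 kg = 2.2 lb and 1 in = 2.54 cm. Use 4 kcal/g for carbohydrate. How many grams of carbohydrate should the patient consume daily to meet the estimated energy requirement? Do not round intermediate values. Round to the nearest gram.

Convert to metric: weight = 162 ÷ 2.2 = 73.6364 kg; height = 67 × 2.54 = 170.18 cm.
Harris-Benedict: BMR = 88.362 + 13.397(73.6364) + 4.799(170.18) − 5.677(82) = 1426.0482 kcal/day.
TEE = 1426.0482 × 1.525 = 2174.7235 kcal/day.
Carbohydrate energy = 55% × 2174.7235 = 1196.0979 kcal.
Carbohydrate = 1196.0979 ÷ 4 kcal/g = 299.0245 g.

299 g/day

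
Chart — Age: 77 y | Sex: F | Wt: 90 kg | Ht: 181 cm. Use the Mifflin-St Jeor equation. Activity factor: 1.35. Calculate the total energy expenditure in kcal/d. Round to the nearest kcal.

Mifflin-St Jeor (female): BMR = 10(90) + 6.25(181) − 5(77) − 161 = 900 + 1131.25 − 385 − 161 = 1485.25 kcal/day.
TEE = BMR × activity factor = 1485.25 × 1.35 = 2005.0875 kcal/day.

2005 kcal/d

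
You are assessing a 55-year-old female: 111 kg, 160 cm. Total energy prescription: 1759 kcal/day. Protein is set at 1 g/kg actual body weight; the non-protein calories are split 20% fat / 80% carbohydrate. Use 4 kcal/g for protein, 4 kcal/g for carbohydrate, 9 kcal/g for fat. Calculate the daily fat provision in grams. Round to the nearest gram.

Protein = 1 × 111 = 111 g → 111 × 4 = 444 kcal.
Non-protein calories = 1759 − 444 = 1315 kcal.
Fat: 20% × 1315 = 263 kcal; carbohydrate: 1052 kcal.
Fat: 263 kcal ÷ 9 kcal/g = 29.2222 g.

29 g/day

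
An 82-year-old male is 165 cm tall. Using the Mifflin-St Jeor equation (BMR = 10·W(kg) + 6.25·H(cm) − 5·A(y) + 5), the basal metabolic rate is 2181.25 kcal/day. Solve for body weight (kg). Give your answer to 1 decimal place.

2181.25 = 10·W + 6.25(165) − 5(82) + 5
10·W = 2181.25 − 626.25 = 1555, so W = 155.5 kg.

155.5 kg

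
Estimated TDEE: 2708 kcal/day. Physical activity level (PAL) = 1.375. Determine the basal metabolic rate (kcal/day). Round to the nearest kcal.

BMR = TEE ÷ activity factor = 2708 ÷ 1.375 = 1969.4545 kcal/day.

1969 kcal/day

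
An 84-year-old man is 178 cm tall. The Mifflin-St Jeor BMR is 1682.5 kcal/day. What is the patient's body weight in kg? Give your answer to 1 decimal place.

98.5 kg

1682.5 = 10·W + 6.25(178) − 5(84) + 5
10·W = 1682.5 − 697.5 = 985, so W = 98.5 kg.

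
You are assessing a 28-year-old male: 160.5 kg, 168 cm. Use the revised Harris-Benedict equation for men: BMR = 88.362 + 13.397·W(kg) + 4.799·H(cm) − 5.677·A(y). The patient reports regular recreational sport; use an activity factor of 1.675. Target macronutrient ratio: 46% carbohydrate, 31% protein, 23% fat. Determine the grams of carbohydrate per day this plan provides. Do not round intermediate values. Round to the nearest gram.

556 g/day

Harris-Benedict: BMR = 88.362 + 13.397(160.5) + 4.799(168) − 5.677(28) = 2885.8565 kcal/day.
TEE = 2885.8565 × 1.675 = 4833.8096 kcal/day.
Carbohydrate energy = 46% × 4833.8096 = 2223.5524 kcal.
Carbohydrate = 2223.5524 ÷ 4 kcal/g = 555.8881 g.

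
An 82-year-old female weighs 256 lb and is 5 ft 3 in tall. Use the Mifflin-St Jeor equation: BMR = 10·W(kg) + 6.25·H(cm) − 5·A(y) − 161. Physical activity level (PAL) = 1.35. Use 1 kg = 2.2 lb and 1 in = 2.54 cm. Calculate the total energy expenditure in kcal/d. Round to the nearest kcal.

2150 kcal/d

Convert to metric: weight = 256 ÷ 2.2 = 116.3636 kg; height = (5×12 + 3) × 2.54 = 63 × 2.54 = 160.02 cm.
Mifflin-St Jeor (female): BMR = 10(116.3636) + 6.25(160.02) − 5(82) − 161 = 1163.6364 + 1000.125 − 410 − 161 = 1592.7614 kcal/day.
TEE = BMR × activity factor = 1592.7614 × 1.35 = 2150.2278 kcal/day.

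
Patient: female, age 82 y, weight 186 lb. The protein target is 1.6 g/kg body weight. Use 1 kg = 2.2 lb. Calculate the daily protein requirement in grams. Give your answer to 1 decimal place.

Weight in kg = 186 ÷ 2.2 = 84.5455 kg.
Protein = 1.6 g/kg × 84.5455 kg = 135.2727 g/day.

135.3 g/day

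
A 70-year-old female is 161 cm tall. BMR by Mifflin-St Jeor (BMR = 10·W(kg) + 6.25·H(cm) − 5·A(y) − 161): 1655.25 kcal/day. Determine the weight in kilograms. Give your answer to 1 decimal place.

116.0 kg

1655.25 = 10·W + 6.25(161) − 5(70) − 161
10·W = 1655.25 − 495.25 = 1160, so W = 116 kg.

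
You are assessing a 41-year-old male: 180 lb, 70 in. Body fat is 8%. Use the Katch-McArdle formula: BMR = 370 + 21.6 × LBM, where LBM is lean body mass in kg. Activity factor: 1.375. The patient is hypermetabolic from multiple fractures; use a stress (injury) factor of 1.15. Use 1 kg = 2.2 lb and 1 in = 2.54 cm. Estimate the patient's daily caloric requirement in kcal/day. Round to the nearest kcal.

3156 kcal/day

Convert to metric: weight = 180 ÷ 2.2 = 81.8182 kg; height = 70 × 2.54 = 177.8 cm.
LBM = 81.8182 × (1 − 0.08) = 75.2727 kg. Katch-McArdle: BMR = 370 + 21.6 × 75.2727 = 1995.8909 kcal/day.
TEE = BMR × activity factor = 1995.8909 × 1.375 = 2744.35 kcal/day.
Apply stress factor: 2744.35 × 1.15 = 3156.0025 kcal/day.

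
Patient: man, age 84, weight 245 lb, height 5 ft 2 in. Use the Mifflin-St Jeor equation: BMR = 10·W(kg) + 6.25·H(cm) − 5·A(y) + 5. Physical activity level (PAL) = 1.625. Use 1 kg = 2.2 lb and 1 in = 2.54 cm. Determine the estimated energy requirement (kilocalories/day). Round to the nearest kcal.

2735 kilocalories/day

Convert to metric: weight = 245 ÷ 2.2 = 111.3636 kg; height = (5×12 + 2) × 2.54 = 62 × 2.54 = 157.48 cm.
Mifflin-St Jeor (male): BMR = 10(111.3636) + 6.25(157.48) − 5(84) + 5 = 1113.6364 + 984.25 − 420 + 5 = 1682.8864 kcal/day.
TEE = BMR × activity factor = 1682.8864 × 1.625 = 2734.6903 kcal/day.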